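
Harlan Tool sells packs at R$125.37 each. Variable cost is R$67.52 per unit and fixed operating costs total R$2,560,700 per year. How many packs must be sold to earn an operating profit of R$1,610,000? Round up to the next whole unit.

Unit CM = price − variable cost = R$125.37 − R$67.52 = R$57.85.
Required volume = (fixed costs + target profit) ÷ CM = (R$2,560,700 + R$1,610,000) ÷ R$57.85 = 72,095.07, so 72,096 packs.

72,096 packs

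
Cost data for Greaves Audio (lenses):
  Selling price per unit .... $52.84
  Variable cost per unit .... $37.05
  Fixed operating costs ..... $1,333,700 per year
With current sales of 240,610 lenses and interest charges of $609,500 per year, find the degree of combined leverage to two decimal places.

Contribution at this volume is 240,610 × $15.79 = $3,799,231.90.
EBIT = $3,799,231.90 − $1,333,700 = $2,465,531.90. Interest = $609,500.00.
DOL = $3,799,231.90 ÷ $2,465,531.90 = 1.5409; DFL = $2,465,531.90 ÷ $1,856,031.90 = 1.3284.
DCL = DOL × DFL = 1.5409 × 1.3284 = 2.0469.

2.05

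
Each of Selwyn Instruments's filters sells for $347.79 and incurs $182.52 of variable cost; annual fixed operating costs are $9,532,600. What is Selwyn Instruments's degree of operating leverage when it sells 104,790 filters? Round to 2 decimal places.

Contribution at this volume is 104,790 × $165.27 = $17,318,643.30.
EBIT = $17,318,643.30 − $9,532,600 = $7,786,043.30.
Degree of operating leverage = $17,318,643.30 / $7,786,043.30 = 2.2243.

2.22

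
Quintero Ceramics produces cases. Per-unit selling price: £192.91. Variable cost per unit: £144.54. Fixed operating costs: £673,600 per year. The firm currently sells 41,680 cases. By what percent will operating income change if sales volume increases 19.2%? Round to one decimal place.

+28.8%

Total contribution margin = 41,680 × £48.37 = £2,016,061.60.
Operating income = contribution − fixed costs = £2,016,061.60 − £673,600 = £1,342,461.60.
DOL = contribution ÷ EBIT = £2,016,061.60 ÷ £1,342,461.60 = 1.5018.
%ΔEBIT = DOL × %ΔSales = 1.5018 × +19.2% = +28.8%.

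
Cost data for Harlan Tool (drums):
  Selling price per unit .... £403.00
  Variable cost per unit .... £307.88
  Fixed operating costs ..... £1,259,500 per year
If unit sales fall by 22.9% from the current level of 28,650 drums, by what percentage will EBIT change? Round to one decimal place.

Total contribution margin = 28,650 × £95.12 = £2,725,188.00.
EBIT = £2,725,188.00 − £1,259,500 = £1,465,688.00.
Degree of operating leverage = £2,725,188.00 / £1,465,688.00 = 1.8593.
%ΔEBIT = DOL × %ΔSales = 1.8593 × -22.9% = -42.6%.

-42.6%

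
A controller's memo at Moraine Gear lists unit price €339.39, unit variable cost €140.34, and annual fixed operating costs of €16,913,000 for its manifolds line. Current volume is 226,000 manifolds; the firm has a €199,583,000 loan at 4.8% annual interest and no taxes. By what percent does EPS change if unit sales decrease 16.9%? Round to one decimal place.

-41.1%

Total contribution margin = 226,000 × €199.05 = €44,985,300.00.
EBIT = €44,985,300.00 − €16,913,000 = €28,072,300.00.
After interest of €9,579,984.00, pre-tax earnings = €18,492,316.00.
Degree of combined leverage = contribution ÷ (EBIT − I) = €44,985,300.00 ÷ €18,492,316.00 = 2.4326.
%ΔEPS = DCL × %ΔSales = 2.4326 × -16.9% = -41.1%.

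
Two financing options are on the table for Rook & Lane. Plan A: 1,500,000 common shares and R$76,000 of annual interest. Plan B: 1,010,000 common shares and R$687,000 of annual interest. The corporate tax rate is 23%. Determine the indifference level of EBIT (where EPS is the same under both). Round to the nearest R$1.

Set EPS_A = EPS_B: (EBIT − R$76,000)(1 − 0.23) ÷ 1,500,000 = (EBIT − R$687,000)(1 − 0.23) ÷ 1,010,000.
The (1 − t) factor cancels: (EBIT − 76,000) × 1,010,000 = (EBIT − 687,000) × 1,500,000.
EBIT × (1,500,000 − 1,010,000) = 687,000 × 1,500,000 − 76,000 × 1,010,000 = 953,740,000,000, so EBIT = 953,740,000,000 ÷ 490,000 = 1,946,408.16.

R$1,946,408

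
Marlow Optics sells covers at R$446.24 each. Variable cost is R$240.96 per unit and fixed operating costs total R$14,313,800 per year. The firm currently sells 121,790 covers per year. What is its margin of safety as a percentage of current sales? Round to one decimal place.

42.7%

Unit CM = price − variable cost = R$446.24 − R$240.96 = R$205.28. Break-even units = R$14,313,800 ÷ R$205.28 = 69,728.18; break-even revenue = 69,728.18 × R$446.24 = R$31,115,501.33.
Actual sales revenue = 121,790 × R$446.24 = R$54,347,569.60.
Margin of safety = (R$54,347,569.60 − R$31,115,501.33) ÷ R$54,347,569.60 = 42.7%.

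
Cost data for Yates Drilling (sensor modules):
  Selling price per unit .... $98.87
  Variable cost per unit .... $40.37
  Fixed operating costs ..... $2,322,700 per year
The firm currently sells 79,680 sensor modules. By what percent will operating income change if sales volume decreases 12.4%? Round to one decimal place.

Contribution at this volume is 79,680 × $58.50 = $4,661,280.00.
Subtracting fixed costs: EBIT = $4,661,280.00 − $2,322,700 = $2,338,580.00.
Degree of operating leverage = $4,661,280.00 / $2,338,580.00 = 1.9932.
Operating income changes by 1.9932 × -12.4% = -24.7%.

-24.7%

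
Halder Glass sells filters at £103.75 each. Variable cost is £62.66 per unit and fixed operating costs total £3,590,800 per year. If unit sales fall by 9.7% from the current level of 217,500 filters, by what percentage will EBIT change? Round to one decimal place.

-16.2%

At 217,500 units, contribution = 217,500 × £41.09 = £8,937,075.00.
Subtracting fixed costs: EBIT = £8,937,075.00 − £3,590,800 = £5,346,275.00.
DOL = contribution ÷ EBIT = £8,937,075.00 ÷ £5,346,275.00 = 1.6716.
Operating income changes by 1.6716 × -9.7% = -16.2%.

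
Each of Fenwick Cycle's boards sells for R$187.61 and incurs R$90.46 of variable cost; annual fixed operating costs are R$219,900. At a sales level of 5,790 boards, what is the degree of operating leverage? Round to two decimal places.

Contribution at this volume is 5,790 × R$97.15 = R$562,498.50.
EBIT = R$562,498.50 − R$219,900 = R$342,598.50.
Degree of operating leverage = R$562,498.50 / R$342,598.50 = 1.6419.

1.64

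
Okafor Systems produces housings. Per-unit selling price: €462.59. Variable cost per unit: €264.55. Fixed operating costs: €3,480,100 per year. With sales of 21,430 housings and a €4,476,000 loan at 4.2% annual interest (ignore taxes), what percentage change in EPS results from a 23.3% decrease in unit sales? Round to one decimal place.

-171.7%

Contribution at this volume is 21,430 × €198.04 = €4,243,997.20.
Subtracting fixed costs: EBIT = €4,243,997.20 − €3,480,100 = €763,897.20.
After interest of €187,992.00, pre-tax earnings = €575,905.20.
DCL = total CM / (EBIT − I) = €4,243,997.20 / €575,905.20 = 7.3693.
EPS therefore changes by 7.3693 × (-23.3%) = -171.7%.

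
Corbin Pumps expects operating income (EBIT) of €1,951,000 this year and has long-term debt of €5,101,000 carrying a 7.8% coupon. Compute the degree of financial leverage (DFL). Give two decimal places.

1.26

Annual interest charges come to €397,878.00.
Degree of financial leverage = EBIT / (EBIT − interest) = €1,951,000 / €1,553,122.00 = 1.2562.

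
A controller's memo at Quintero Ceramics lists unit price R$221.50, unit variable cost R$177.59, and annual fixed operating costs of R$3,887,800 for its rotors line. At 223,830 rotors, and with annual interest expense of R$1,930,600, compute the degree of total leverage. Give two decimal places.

2.45

Total contribution margin = 223,830 × R$43.91 = R$9,828,375.30.
Operating income = contribution − fixed costs = R$9,828,375.30 − R$3,887,800 = R$5,940,575.30. Interest = R$1,930,600.00.
DOL = R$9,828,375.30 ÷ R$5,940,575.30 = 1.6544; DFL = R$5,940,575.30 ÷ R$4,009,975.30 = 1.4814.
DCL = DOL × DFL = 1.6544 × 1.4814 = 2.4508.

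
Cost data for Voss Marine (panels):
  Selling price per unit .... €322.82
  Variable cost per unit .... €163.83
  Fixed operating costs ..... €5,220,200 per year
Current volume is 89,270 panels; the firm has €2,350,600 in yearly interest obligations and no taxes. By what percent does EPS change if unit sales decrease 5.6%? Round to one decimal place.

Total contribution margin = 89,270 × €158.99 = €14,193,037.30.
Operating income = contribution − fixed costs = €14,193,037.30 − €5,220,200 = €8,972,837.30.
After interest of €2,350,600.00, pre-tax earnings = €6,622,237.30.
DCL = total CM / (EBIT − I) = €14,193,037.30 / €6,622,237.30 = 2.1432.
EPS therefore changes by 2.1432 × (-5.6%) = -12.0%.

-12.0%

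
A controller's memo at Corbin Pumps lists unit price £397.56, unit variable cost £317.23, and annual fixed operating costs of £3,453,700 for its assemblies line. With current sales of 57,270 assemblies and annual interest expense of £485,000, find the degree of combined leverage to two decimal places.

6.95

At 57,270 units, contribution = 57,270 × £80.33 = £4,600,499.10.
Subtracting fixed costs: EBIT = £4,600,499.10 − £3,453,700 = £1,146,799.10. Interest = £485,000.00.
DOL = £4,600,499.10 ÷ £1,146,799.10 = 4.0116; DFL = £1,146,799.10 ÷ £661,799.10 = 1.7329.
Combined leverage = 4.0116 × 1.7329 = 6.9517.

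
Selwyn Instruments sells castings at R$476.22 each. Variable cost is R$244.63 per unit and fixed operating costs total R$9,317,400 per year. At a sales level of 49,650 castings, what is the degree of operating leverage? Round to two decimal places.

Contribution at this volume is 49,650 × R$231.59 = R$11,498,443.50.
EBIT = R$11,498,443.50 − R$9,317,400 = R$2,181,043.50.
So DOL = total CM / EBIT = R$11,498,443.50 / R$2,181,043.50 = 5.2720.

5.27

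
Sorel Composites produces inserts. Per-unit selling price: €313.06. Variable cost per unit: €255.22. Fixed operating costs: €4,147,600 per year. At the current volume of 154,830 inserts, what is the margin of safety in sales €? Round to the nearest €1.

€26,022,123

Each unit contributes €313.06 − €255.22 = €57.84. Break-even units = €4,147,600 ÷ €57.84 = 71,708.16; break-even revenue = 71,708.16 × €313.06 = €22,448,956.71.
Actual sales revenue = 154,830 × €313.06 = €48,471,079.80.
Margin of safety = €48,471,079.80 − €22,448,956.71 = €26,022,123.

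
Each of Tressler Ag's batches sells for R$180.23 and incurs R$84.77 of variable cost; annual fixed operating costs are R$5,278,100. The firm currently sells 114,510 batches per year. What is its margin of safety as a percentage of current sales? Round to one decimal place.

Unit CM = price − variable cost = R$180.23 − R$84.77 = R$95.46. Break-even units = R$5,278,100 ÷ R$95.46 = 55,291.22; break-even revenue = 55,291.22 × R$180.23 = R$9,965,136.84.
Current sales = 114,510 × R$180.23 = R$20,638,137.30.
Margin of safety = (R$20,638,137.30 − R$9,965,136.84) ÷ R$20,638,137.30 = 51.7%.

51.7%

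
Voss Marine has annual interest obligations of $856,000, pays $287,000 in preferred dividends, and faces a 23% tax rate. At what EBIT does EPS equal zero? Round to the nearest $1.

Grossing the preferred dividend up to pre-tax terms: $287,000 / (1 − 0.23) = $372,727.27.
Financial break-even EBIT = interest + D_p ÷ (1 − t) = $856,000 + $372,727.27 = $1,228,727.27.

$1,228,727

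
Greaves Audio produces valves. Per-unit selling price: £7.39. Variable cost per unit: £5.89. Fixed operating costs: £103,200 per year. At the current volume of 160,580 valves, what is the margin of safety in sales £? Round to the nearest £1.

£678,254

Unit CM = price − variable cost = £7.39 − £5.89 = £1.50. Break-even units = £103,200 ÷ £1.50 = 68,800.00; break-even revenue = 68,800.00 × £7.39 = £508,432.00.
Actual sales revenue = 160,580 × £7.39 = £1,186,686.20.
Margin of safety = £1,186,686.20 − £508,432.00 = £678,254.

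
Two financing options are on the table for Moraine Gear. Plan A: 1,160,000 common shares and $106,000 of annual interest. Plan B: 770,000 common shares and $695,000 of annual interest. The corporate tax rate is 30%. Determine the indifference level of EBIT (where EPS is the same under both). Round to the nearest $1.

Set EPS_A = EPS_B: (EBIT − $106,000)(1 − 0.30) ÷ 1,160,000 = (EBIT − $695,000)(1 − 0.30) ÷ 770,000.
The (1 − t) factor cancels: (EBIT − 106,000) × 770,000 = (EBIT − 695,000) × 1,160,000.
EBIT × (1,160,000 − 770,000) = 695,000 × 1,160,000 − 106,000 × 770,000 = 724,580,000,000, so EBIT = 724,580,000,000 ÷ 390,000 = 1,857,897.44.

$1,857,897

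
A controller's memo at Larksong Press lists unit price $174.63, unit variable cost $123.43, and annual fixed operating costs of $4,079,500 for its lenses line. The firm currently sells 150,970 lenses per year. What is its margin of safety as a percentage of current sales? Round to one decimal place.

Contribution margin per unit = $174.63 − $123.43 = $51.20. Break-even units = $4,079,500 ÷ $51.20 = 79,677.73; break-even revenue = 79,677.73 × $174.63 = $13,914,122.75.
Current sales = 150,970 × $174.63 = $26,363,891.10.
Margin of safety = ($26,363,891.10 − $13,914,122.75) ÷ $26,363,891.10 = 47.2%.

47.2%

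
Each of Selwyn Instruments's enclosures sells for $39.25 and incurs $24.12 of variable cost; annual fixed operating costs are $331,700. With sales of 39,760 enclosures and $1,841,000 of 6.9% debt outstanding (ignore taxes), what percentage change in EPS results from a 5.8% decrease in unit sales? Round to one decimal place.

-24.4%

Total contribution margin = 39,760 × $15.13 = $601,568.80.
Subtracting fixed costs: EBIT = $601,568.80 − $331,700 = $269,868.80.
After interest of $127,029.00, pre-tax earnings = $142,839.80.
Degree of combined leverage = contribution ÷ (EBIT − I) = $601,568.80 ÷ $142,839.80 = 4.2115.
EPS therefore changes by 4.2115 × (-5.8%) = -24.4%.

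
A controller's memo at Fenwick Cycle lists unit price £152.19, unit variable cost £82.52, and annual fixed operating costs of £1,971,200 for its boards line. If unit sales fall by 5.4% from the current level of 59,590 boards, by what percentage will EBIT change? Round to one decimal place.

-10.3%

At 59,590 units, contribution = 59,590 × £69.67 = £4,151,635.30.
Subtracting fixed costs: EBIT = £4,151,635.30 − £1,971,200 = £2,180,435.30.
Degree of operating leverage = £4,151,635.30 / £2,180,435.30 = 1.9040.
Operating income changes by 1.9040 × -5.4% = -10.3%.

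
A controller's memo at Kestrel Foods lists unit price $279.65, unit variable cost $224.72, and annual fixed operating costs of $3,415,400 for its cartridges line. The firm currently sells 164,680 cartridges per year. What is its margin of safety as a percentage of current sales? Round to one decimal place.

Unit CM = price − variable cost = $279.65 − $224.72 = $54.93. Break-even units = $3,415,400 ÷ $54.93 = 62,177.32; break-even revenue = 62,177.32 × $279.65 = $17,387,886.58.
Current sales = 164,680 × $279.65 = $46,052,762.00.
Margin of safety = ($46,052,762.00 − $17,387,886.58) ÷ $46,052,762.00 = 62.2%.

62.2%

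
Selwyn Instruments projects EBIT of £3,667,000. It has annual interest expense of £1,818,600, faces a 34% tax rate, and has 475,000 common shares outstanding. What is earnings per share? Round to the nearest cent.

£2.57

Pre-tax income = £3,667,000 − £1,818,600.00 = £1,848,400.00.
After tax at 34%: net income = £1,848,400.00 × 0.66 = £1,219,944.00.
EPS = £1,219,944.00 ÷ 475,000 = £2.57.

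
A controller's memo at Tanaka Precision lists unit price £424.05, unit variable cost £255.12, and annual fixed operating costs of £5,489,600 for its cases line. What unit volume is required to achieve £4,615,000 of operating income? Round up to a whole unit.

Unit CM = price − variable cost = £424.05 − £255.12 = £168.93.
Need Q such that Q × £168.93 − £5,489,600 = £4,615,000, i.e. Q = £10,104,600 / £168.93 = 59,815.31 → 59,816.

59,816 cases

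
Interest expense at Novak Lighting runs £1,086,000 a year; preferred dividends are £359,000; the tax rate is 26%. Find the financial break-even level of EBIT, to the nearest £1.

£1,571,135

Grossing the preferred dividend up to pre-tax terms: £359,000 / (1 − 0.26) = £485,135.14.
Financial break-even EBIT = interest + D_p ÷ (1 − t) = £1,086,000 + £485,135.14 = £1,571,135.14.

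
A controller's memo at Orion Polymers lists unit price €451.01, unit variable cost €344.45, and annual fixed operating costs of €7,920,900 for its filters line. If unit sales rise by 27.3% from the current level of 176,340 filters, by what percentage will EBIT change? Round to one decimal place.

+47.2%

At 176,340 units, contribution = 176,340 × €106.56 = €18,790,790.40.
Subtracting fixed costs: EBIT = €18,790,790.40 − €7,920,900 = €10,869,890.40.
So DOL = total CM / EBIT = €18,790,790.40 / €10,869,890.40 = 1.7287.
So EBIT moves 1.7287 × (+27.3%) = +47.2%.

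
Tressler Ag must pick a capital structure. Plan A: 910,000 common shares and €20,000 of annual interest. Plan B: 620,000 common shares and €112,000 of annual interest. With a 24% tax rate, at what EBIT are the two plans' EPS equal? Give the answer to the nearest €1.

Set EPS_A = EPS_B: (EBIT − €20,000)(1 − 0.24) ÷ 910,000 = (EBIT − €112,000)(1 − 0.24) ÷ 620,000.
Cancelling (1 − t) and cross-multiplying: 620,000·(EBIT − 20,000) = 910,000·(EBIT − 112,000).
EBIT × (910,000 − 620,000) = 112,000 × 910,000 − 20,000 × 620,000 = 89,520,000,000, so EBIT = 89,520,000,000 ÷ 290,000 = 308,689.66.

€308,690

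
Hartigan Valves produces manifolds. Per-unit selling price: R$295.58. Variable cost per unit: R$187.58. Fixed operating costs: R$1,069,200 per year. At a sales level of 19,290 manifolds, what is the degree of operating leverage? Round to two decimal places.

2.05

Total contribution margin = 19,290 × R$108.00 = R$2,083,320.00.
Operating income = contribution − fixed costs = R$2,083,320.00 − R$1,069,200 = R$1,014,120.00.
Degree of operating leverage = R$2,083,320.00 / R$1,014,120.00 = 2.0543.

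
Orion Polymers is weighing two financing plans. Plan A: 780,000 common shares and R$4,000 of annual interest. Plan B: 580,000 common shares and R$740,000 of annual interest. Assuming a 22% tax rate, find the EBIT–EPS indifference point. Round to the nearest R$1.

R$2,874,400

Set EPS_A = EPS_B: (EBIT − R$4,000)(1 − 0.22) ÷ 780,000 = (EBIT − R$740,000)(1 − 0.22) ÷ 580,000.
Cancelling (1 − t) and cross-multiplying: 580,000·(EBIT − 4,000) = 780,000·(EBIT − 740,000).
Solving, EBIT = (740,000·780,000 − 4,000·580,000) / (780,000 − 580,000) = 574,880,000,000 / 200,000 = 2,874,400.00.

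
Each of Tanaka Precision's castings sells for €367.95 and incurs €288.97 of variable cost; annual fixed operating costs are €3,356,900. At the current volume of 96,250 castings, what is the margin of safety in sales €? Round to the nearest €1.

Contribution margin per unit = €367.95 − €288.97 = €78.98. Break-even units = €3,356,900 ÷ €78.98 = 42,503.17; break-even revenue = 42,503.17 × €367.95 = €15,639,039.69.
Actual sales revenue = 96,250 × €367.95 = €35,415,187.50.
Margin of safety = €35,415,187.50 − €15,639,039.69 = €19,776,148.

€19,776,148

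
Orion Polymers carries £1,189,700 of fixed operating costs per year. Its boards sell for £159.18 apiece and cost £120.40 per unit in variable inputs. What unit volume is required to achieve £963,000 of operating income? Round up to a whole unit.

Unit CM = price − variable cost = £159.18 − £120.40 = £38.78.
Required volume = (fixed costs + target profit) ÷ CM = (£1,189,700 + £963,000) ÷ £38.78 = 55,510.57, so 55,511 boards.

55,511 boards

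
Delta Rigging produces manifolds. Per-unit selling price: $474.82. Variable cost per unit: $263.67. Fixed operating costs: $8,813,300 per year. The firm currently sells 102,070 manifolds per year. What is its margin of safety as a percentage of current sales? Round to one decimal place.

Each unit contributes $474.82 − $263.67 = $211.15. Break-even units = $8,813,300 ÷ $211.15 = 41,739.52; break-even revenue = 41,739.52 × $474.82 = $19,818,759.68.
Current sales = 102,070 × $474.82 = $48,464,877.40.
Margin of safety = ($48,464,877.40 − $19,818,759.68) ÷ $48,464,877.40 = 59.1%.

59.1%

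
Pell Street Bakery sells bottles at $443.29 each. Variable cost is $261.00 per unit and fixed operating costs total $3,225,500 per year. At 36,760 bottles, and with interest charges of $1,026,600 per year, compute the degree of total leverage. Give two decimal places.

2.74

At 36,760 units, contribution = 36,760 × $182.29 = $6,700,980.40.
Subtracting fixed costs: EBIT = $6,700,980.40 − $3,225,500 = $3,475,480.40. Interest = $1,026,600.00.
DOL = $6,700,980.40 ÷ $3,475,480.40 = 1.9281; DFL = $3,475,480.40 ÷ $2,448,880.40 = 1.4192.
DCL = DOL × DFL = 1.9281 × 1.4192 = 2.7364.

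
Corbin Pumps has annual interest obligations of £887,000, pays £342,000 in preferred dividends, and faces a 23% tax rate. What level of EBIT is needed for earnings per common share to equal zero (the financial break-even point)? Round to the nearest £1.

Grossing the preferred dividend up to pre-tax terms: £342,000 / (1 − 0.23) = £444,155.84.
EPS = 0 when EBIT covers interest plus the pre-tax preferred burden: £887,000 + £444,155.84 = £1,331,155.84.

£1,331,156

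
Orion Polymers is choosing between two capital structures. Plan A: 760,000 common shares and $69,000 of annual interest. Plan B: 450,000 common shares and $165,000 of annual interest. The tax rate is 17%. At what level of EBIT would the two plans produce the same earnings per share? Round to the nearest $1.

At indifference, (EBIT − 69,000)(1 − t)/760,000 = (EBIT − 165,000)(1 − t)/450,000.
The (1 − t) factor cancels: (EBIT − 69,000) × 450,000 = (EBIT − 165,000) × 760,000.
Solving, EBIT = (165,000·760,000 − 69,000·450,000) / (760,000 − 450,000) = 94,350,000,000 / 310,000 = 304,354.84.

$304,355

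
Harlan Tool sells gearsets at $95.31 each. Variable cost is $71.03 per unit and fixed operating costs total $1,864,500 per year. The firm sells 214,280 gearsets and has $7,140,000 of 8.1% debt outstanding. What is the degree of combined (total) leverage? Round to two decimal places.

Total contribution margin = 214,280 × $24.28 = $5,202,718.40.
Subtracting fixed costs: EBIT = $5,202,718.40 − $1,864,500 = $3,338,218.40. Interest = $578,340.00.
DOL = $5,202,718.40 ÷ $3,338,218.40 = 1.5585; DFL = $3,338,218.40 ÷ $2,759,878.40 = 1.2096.
DCL = DOL × DFL = 1.5585 × 1.2096 = 1.8852.

1.89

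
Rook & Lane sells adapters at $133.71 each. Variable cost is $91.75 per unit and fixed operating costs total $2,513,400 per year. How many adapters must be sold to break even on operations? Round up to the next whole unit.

59,900 adapters

Unit CM = price − variable cost = $133.71 − $91.75 = $41.96.
Break-even volume = fixed costs ÷ CM per unit = $2,513,400 ÷ $41.96 = 59,899.90, so 59,900 adapters.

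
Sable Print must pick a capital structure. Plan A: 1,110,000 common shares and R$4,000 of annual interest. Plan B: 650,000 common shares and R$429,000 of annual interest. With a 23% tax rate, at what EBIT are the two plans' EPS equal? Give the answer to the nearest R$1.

At indifference, (EBIT − 4,000)(1 − t)/1,110,000 = (EBIT − 429,000)(1 − t)/650,000.
The (1 − t) factor cancels: (EBIT − 4,000) × 650,000 = (EBIT − 429,000) × 1,110,000.
EBIT × (1,110,000 − 650,000) = 429,000 × 1,110,000 − 4,000 × 650,000 = 473,590,000,000, so EBIT = 473,590,000,000 ÷ 460,000 = 1,029,543.48.

R$1,029,543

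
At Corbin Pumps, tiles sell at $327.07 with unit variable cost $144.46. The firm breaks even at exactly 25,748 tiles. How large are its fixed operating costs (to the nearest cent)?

Unit CM = price − variable cost = $327.07 − $144.46 = $182.61.
Since BE = FC / CM, FC = 25,748 × $182.61 = $4,701,842.28.

$4,701,842.28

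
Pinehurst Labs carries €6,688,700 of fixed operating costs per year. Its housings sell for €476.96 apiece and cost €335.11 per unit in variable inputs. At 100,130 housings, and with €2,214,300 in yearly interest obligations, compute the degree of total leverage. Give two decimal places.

Contribution at this volume is 100,130 × €141.85 = €14,203,440.50.
Subtracting fixed costs: EBIT = €14,203,440.50 − €6,688,700 = €7,514,740.50. Interest = €2,214,300.00, so EBIT − I = €5,300,440.50.
DCL = contribution ÷ (EBIT − I) = €14,203,440.50 ÷ €5,300,440.50 = 2.6797.

2.68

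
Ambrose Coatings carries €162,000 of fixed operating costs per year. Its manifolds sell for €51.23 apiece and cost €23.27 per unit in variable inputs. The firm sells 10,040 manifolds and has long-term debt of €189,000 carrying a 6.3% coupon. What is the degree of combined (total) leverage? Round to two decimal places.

2.63

At 10,040 units, contribution = 10,040 × €27.96 = €280,718.40.
Operating income = contribution − fixed costs = €280,718.40 − €162,000 = €118,718.40. Interest = €11,907.00, so EBIT − I = €106,811.40.
DCL = contribution ÷ (EBIT − I) = €280,718.40 ÷ €106,811.40 = 2.6282.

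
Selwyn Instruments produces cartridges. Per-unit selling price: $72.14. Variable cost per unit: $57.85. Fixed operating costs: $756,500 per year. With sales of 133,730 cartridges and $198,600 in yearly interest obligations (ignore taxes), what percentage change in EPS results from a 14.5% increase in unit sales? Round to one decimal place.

+29.0%

Total contribution margin = 133,730 × $14.29 = $1,911,001.70.
Subtracting fixed costs: EBIT = $1,911,001.70 − $756,500 = $1,154,501.70.
After interest of $198,600.00, pre-tax earnings = $955,901.70.
DCL = total CM / (EBIT − I) = $1,911,001.70 / $955,901.70 = 1.9992.
EPS therefore changes by 1.9992 × (+14.5%) = +29.0%.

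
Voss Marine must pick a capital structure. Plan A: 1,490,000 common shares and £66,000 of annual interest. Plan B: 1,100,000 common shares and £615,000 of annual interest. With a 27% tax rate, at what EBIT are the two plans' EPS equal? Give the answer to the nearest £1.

Set EPS_A = EPS_B: (EBIT − £66,000)(1 − 0.27) ÷ 1,490,000 = (EBIT − £615,000)(1 − 0.27) ÷ 1,100,000.
The (1 − t) factor cancels: (EBIT − 66,000) × 1,100,000 = (EBIT − 615,000) × 1,490,000.
EBIT × (1,490,000 − 1,100,000) = 615,000 × 1,490,000 − 66,000 × 1,100,000 = 843,750,000,000, so EBIT = 843,750,000,000 ÷ 390,000 = 2,163,461.54.

£2,163,462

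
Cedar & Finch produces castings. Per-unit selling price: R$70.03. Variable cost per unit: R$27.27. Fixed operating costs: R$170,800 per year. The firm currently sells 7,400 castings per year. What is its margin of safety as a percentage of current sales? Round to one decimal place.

Contribution margin per unit = R$70.03 − R$27.27 = R$42.76. Break-even units = R$170,800 ÷ R$42.76 = 3,994.39; break-even revenue = 3,994.39 × R$70.03 = R$279,726.94.
Current sales = 7,400 × R$70.03 = R$518,222.00.
Margin of safety = (R$518,222.00 − R$279,726.94) ÷ R$518,222.00 = 46.0%.

46.0%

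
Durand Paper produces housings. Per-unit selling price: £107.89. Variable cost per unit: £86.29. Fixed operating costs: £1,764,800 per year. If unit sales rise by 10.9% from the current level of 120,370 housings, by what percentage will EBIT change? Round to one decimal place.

+33.9%

At 120,370 units, contribution = 120,370 × £21.60 = £2,599,992.00.
Operating income = contribution − fixed costs = £2,599,992.00 − £1,764,800 = £835,192.00.
Degree of operating leverage = £2,599,992.00 / £835,192.00 = 3.1130.
So EBIT moves 3.1130 × (+10.9%) = +33.9%.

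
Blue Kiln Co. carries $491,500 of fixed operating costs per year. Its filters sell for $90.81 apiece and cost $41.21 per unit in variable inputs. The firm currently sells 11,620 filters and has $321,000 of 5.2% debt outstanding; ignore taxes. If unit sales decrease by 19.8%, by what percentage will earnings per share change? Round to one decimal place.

Contribution at this volume is 11,620 × $49.60 = $576,352.00.
Subtracting fixed costs: EBIT = $576,352.00 − $491,500 = $84,852.00.
Interest = $16,692.00, so EBIT − I = $68,160.00.
Degree of combined leverage = contribution ÷ (EBIT − I) = $576,352.00 ÷ $68,160.00 = 8.4559.
EPS therefore changes by 8.4559 × (-19.8%) = -167.4%.

-167.4%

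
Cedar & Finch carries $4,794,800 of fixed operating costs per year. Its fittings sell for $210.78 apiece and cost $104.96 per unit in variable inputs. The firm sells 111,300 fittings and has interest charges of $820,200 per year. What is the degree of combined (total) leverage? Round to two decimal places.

1.91

Total contribution margin = 111,300 × $105.82 = $11,777,766.00.
Operating income = contribution − fixed costs = $11,777,766.00 − $4,794,800 = $6,982,966.00. Interest = $820,200.00, so EBIT − I = $6,162,766.00.
DCL = contribution ÷ (EBIT − I) = $11,777,766.00 ÷ $6,162,766.00 = 1.9111.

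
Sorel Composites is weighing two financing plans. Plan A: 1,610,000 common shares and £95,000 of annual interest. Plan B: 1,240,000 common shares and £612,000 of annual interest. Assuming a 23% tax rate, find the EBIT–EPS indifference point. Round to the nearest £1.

Set EPS_A = EPS_B: (EBIT − £95,000)(1 − 0.23) ÷ 1,610,000 = (EBIT − £612,000)(1 − 0.23) ÷ 1,240,000.
Cancelling (1 − t) and cross-multiplying: 1,240,000·(EBIT − 95,000) = 1,610,000·(EBIT − 612,000).
Solving, EBIT = (612,000·1,610,000 − 95,000·1,240,000) / (1,610,000 − 1,240,000) = 867,520,000,000 / 370,000 = 2,344,648.65.

£2,344,649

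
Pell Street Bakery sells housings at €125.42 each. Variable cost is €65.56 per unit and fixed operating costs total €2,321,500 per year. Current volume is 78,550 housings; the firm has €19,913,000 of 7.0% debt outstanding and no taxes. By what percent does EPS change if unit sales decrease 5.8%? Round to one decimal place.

-27.6%

Contribution at this volume is 78,550 × €59.86 = €4,702,003.00.
Operating income = contribution − fixed costs = €4,702,003.00 − €2,321,500 = €2,380,503.00.
Interest = €1,393,910.00, so EBIT − I = €986,593.00.
Degree of combined leverage = contribution ÷ (EBIT − I) = €4,702,003.00 ÷ €986,593.00 = 4.7659.
%ΔEPS = DCL × %ΔSales = 4.7659 × -5.8% = -27.6%.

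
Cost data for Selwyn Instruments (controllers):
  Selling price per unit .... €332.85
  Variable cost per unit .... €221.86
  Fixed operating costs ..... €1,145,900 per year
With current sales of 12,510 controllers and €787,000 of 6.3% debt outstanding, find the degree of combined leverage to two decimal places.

7.19

Contribution at this volume is 12,510 × €110.99 = €1,388,484.90.
Subtracting fixed costs: EBIT = €1,388,484.90 − €1,145,900 = €242,584.90. Interest = €49,581.00, so EBIT − I = €193,003.90.
Degree of total leverage = total CM / (EBIT − interest) = €1,388,484.90 / €193,003.90 = 7.1941.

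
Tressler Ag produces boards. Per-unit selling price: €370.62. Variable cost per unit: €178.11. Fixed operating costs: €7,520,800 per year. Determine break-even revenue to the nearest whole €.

€14,479,034

CM per unit = €370.62 − €178.11 = €192.51; CM ratio = €192.51 / €370.62 = 0.5194.
Break-even sales = FC ÷ CM ratio = €7,520,800 × €370.62 / €192.51 = €14,479,034.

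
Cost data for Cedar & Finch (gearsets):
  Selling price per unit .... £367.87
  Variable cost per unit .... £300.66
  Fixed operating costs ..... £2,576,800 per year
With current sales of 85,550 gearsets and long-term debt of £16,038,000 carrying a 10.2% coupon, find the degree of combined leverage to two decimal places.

Contribution at this volume is 85,550 × £67.21 = £5,749,815.50.
EBIT = £5,749,815.50 − £2,576,800 = £3,173,015.50. Interest = £1,635,876.00, so EBIT − I = £1,537,139.50.
DCL = contribution ÷ (EBIT − I) = £5,749,815.50 ÷ £1,537,139.50 = 3.7406.

3.74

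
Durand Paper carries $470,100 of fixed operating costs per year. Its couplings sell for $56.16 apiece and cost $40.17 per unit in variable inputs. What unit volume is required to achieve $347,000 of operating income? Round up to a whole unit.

Each unit contributes $56.16 − $40.17 = $15.99.
Units = (FC + target) / CM = ($470,100 + $347,000) / $15.99 = 51,100.69, so 51,101 couplings.

51,101 couplings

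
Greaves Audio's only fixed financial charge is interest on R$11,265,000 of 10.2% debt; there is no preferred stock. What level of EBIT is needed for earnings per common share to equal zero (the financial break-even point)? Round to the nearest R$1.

Annual interest = 10.2% × R$11,265,000 = R$1,149,030.00.
Without preferred stock the financial break-even is simply EBIT = interest = R$1,149,030.00.

R$1,149,030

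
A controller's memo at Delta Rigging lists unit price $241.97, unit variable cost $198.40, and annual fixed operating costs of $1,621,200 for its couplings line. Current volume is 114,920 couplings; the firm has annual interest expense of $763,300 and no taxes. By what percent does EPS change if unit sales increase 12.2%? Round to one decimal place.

Contribution at this volume is 114,920 × $43.57 = $5,007,064.40.
EBIT = $5,007,064.40 − $1,621,200 = $3,385,864.40.
After interest of $763,300.00, pre-tax earnings = $2,622,564.40.
Degree of combined leverage = contribution ÷ (EBIT − I) = $5,007,064.40 ÷ $2,622,564.40 = 1.9092.
%ΔEPS = DCL × %ΔSales = 1.9092 × +12.2% = +23.3%.

+23.3%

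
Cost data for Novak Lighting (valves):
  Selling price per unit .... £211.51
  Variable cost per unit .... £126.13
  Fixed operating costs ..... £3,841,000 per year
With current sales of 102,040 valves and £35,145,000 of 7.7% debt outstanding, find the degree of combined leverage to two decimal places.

4.02

Total contribution margin = 102,040 × £85.38 = £8,712,175.20.
EBIT = £8,712,175.20 − £3,841,000 = £4,871,175.20. Interest = £2,706,165.00.
DOL = £8,712,175.20 ÷ £4,871,175.20 = 1.7885; DFL = £4,871,175.20 ÷ £2,165,010.20 = 2.2500.
Combined leverage = 1.7885 × 2.2500 = 4.0241.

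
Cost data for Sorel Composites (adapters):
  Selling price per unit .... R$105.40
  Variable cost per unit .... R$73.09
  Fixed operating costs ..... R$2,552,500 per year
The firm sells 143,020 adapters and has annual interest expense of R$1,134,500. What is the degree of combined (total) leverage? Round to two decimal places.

At 143,020 units, contribution = 143,020 × R$32.31 = R$4,620,976.20.
Operating income = contribution − fixed costs = R$4,620,976.20 − R$2,552,500 = R$2,068,476.20. Interest = R$1,134,500.00, so EBIT − I = R$933,976.20.
Degree of total leverage = total CM / (EBIT − interest) = R$4,620,976.20 / R$933,976.20 = 4.9476.

4.95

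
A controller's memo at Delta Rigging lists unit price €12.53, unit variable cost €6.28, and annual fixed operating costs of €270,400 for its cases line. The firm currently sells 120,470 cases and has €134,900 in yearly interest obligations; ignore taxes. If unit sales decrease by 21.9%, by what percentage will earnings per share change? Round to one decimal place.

At 120,470 units, contribution = 120,470 × €6.25 = €752,937.50.
EBIT = €752,937.50 − €270,400 = €482,537.50.
After interest of €134,900.00, pre-tax earnings = €347,637.50.
Degree of combined leverage = contribution ÷ (EBIT − I) = €752,937.50 ÷ €347,637.50 = 2.1659.
EPS therefore changes by 2.1659 × (-21.9%) = -47.4%.

-47.4%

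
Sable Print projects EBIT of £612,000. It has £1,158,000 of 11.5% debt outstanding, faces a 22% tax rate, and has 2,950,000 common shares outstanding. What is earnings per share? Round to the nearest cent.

Interest = £133,170.00, so EBT = £612,000 − £133,170.00 = £478,830.00.
Net income = £478,830.00 × (1 − 0.22) = £373,487.40.
Per share: £373,487.40 / 2,950,000 shares = £0.13.

£0.13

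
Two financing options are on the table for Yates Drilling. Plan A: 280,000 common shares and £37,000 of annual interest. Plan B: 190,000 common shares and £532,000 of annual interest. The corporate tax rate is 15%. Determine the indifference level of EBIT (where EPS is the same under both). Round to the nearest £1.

Set EPS_A = EPS_B: (EBIT − £37,000)(1 − 0.15) ÷ 280,000 = (EBIT − £532,000)(1 − 0.15) ÷ 190,000.
The (1 − t) factor cancels: (EBIT − 37,000) × 190,000 = (EBIT − 532,000) × 280,000.
Solving, EBIT = (532,000·280,000 − 37,000·190,000) / (280,000 − 190,000) = 141,930,000,000 / 90,000 = 1,577,000.00.

£1,577,000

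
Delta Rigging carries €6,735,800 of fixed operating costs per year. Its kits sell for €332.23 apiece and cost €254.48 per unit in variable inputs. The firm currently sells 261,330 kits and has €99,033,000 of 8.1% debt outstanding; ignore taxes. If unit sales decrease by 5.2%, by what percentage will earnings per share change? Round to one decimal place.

Contribution at this volume is 261,330 × €77.75 = €20,318,407.50.
Operating income = contribution − fixed costs = €20,318,407.50 − €6,735,800 = €13,582,607.50.
Interest = €8,021,673.00, so EBIT − I = €5,560,934.50.
DCL = total CM / (EBIT − I) = €20,318,407.50 / €5,560,934.50 = 3.6538.
EPS therefore changes by 3.6538 × (-5.2%) = -19.0%.

-19.0%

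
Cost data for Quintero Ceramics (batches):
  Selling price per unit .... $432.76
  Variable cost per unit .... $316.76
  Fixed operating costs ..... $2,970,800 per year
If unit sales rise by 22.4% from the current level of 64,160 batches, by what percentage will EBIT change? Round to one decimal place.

+37.3%

Contribution at this volume is 64,160 × $116.00 = $7,442,560.00.
EBIT = $7,442,560.00 − $2,970,800 = $4,471,760.00.
Degree of operating leverage = $7,442,560.00 / $4,471,760.00 = 1.6643.
%ΔEBIT = DOL × %ΔSales = 1.6643 × +22.4% = +37.3%.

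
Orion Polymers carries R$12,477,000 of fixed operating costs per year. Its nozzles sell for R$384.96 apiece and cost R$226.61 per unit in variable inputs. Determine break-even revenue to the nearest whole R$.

R$30,332,466

CM per unit = R$384.96 − R$226.61 = R$158.35; CM ratio = R$158.35 / R$384.96 = 0.4113.
Break-even sales = FC ÷ CM ratio = R$12,477,000 × R$384.96 / R$158.35 = R$30,332,466.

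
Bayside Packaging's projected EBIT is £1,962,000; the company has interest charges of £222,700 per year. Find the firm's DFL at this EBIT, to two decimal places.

Interest = £222,700.00.
Degree of financial leverage = EBIT / (EBIT − interest) = £1,962,000 / £1,739,300.00 = 1.1280.

1.13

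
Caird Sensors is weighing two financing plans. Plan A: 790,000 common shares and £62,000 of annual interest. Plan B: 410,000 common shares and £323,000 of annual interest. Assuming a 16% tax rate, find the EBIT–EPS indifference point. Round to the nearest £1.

£604,605

At indifference, (EBIT − 62,000)(1 − t)/790,000 = (EBIT − 323,000)(1 − t)/410,000.
Cancelling (1 − t) and cross-multiplying: 410,000·(EBIT − 62,000) = 790,000·(EBIT − 323,000).
Solving, EBIT = (323,000·790,000 − 62,000·410,000) / (790,000 − 410,000) = 229,750,000,000 / 380,000 = 604,605.26.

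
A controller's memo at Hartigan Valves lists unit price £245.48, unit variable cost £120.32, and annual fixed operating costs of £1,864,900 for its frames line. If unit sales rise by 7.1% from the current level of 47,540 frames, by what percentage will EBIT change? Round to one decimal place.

Contribution at this volume is 47,540 × £125.16 = £5,950,106.40.
EBIT = £5,950,106.40 − £1,864,900 = £4,085,206.40.
Degree of operating leverage = £5,950,106.40 / £4,085,206.40 = 1.4565.
Operating income changes by 1.4565 × +7.1% = +10.3%.

+10.3%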